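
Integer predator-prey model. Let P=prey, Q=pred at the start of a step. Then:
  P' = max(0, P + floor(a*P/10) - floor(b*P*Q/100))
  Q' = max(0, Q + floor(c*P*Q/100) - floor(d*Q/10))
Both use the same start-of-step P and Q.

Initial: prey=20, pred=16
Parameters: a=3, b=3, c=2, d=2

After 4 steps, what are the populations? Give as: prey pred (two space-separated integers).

Answer: 5 22

Derivation:
Step 1: prey: 20+6-9=17; pred: 16+6-3=19
Step 2: prey: 17+5-9=13; pred: 19+6-3=22
Step 3: prey: 13+3-8=8; pred: 22+5-4=23
Step 4: prey: 8+2-5=5; pred: 23+3-4=22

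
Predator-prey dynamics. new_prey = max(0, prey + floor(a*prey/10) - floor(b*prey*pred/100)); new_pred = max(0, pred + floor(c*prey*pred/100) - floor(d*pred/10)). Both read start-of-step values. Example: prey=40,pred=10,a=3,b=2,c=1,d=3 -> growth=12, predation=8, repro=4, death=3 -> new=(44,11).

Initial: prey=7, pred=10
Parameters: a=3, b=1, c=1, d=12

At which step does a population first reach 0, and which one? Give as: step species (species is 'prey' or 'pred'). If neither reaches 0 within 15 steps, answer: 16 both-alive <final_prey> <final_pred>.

Step 1: prey: 7+2-0=9; pred: 10+0-12=0
First extinction: pred at step 1

Answer: 1 pred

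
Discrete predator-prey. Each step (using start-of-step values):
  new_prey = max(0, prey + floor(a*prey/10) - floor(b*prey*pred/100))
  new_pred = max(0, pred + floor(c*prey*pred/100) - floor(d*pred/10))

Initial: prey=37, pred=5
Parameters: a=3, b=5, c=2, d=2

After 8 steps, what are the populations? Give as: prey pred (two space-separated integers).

Step 1: prey: 37+11-9=39; pred: 5+3-1=7
Step 2: prey: 39+11-13=37; pred: 7+5-1=11
Step 3: prey: 37+11-20=28; pred: 11+8-2=17
Step 4: prey: 28+8-23=13; pred: 17+9-3=23
Step 5: prey: 13+3-14=2; pred: 23+5-4=24
Step 6: prey: 2+0-2=0; pred: 24+0-4=20
Step 7: prey: 0+0-0=0; pred: 20+0-4=16
Step 8: prey: 0+0-0=0; pred: 16+0-3=13

Answer: 0 13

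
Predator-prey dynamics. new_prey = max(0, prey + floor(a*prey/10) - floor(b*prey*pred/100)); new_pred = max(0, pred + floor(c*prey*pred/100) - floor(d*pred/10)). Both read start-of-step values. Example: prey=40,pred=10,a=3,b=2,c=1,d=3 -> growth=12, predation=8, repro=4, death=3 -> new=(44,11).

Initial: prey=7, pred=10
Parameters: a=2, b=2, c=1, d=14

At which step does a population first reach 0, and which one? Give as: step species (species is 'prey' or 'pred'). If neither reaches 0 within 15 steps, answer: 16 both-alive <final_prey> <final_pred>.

Step 1: prey: 7+1-1=7; pred: 10+0-14=0
First extinction: pred at step 1

Answer: 1 pred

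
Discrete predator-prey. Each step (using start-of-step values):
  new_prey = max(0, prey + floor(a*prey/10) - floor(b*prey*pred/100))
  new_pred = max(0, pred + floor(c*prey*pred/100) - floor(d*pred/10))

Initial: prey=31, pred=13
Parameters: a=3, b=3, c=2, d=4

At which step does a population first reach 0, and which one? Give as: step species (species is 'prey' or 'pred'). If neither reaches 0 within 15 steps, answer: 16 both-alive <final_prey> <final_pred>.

Answer: 16 both-alive 31 3

Derivation:
Step 1: prey: 31+9-12=28; pred: 13+8-5=16
Step 2: prey: 28+8-13=23; pred: 16+8-6=18
Step 3: prey: 23+6-12=17; pred: 18+8-7=19
Step 4: prey: 17+5-9=13; pred: 19+6-7=18
Step 5: prey: 13+3-7=9; pred: 18+4-7=15
Step 6: prey: 9+2-4=7; pred: 15+2-6=11
Step 7: prey: 7+2-2=7; pred: 11+1-4=8
Step 8: prey: 7+2-1=8; pred: 8+1-3=6
Step 9: prey: 8+2-1=9; pred: 6+0-2=4
Step 10: prey: 9+2-1=10; pred: 4+0-1=3
Step 11: prey: 10+3-0=13; pred: 3+0-1=2
Step 12: prey: 13+3-0=16; pred: 2+0-0=2
Step 13: prey: 16+4-0=20; pred: 2+0-0=2
Step 14: prey: 20+6-1=25; pred: 2+0-0=2
Step 15: prey: 25+7-1=31; pred: 2+1-0=3
No extinction within 15 steps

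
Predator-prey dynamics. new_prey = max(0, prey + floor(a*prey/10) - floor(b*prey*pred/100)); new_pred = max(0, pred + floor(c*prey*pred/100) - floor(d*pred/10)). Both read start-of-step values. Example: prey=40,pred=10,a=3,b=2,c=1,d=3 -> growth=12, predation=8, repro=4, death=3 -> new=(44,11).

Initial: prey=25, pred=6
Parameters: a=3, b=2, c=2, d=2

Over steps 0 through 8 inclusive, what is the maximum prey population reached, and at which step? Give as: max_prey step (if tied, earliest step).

Step 1: prey: 25+7-3=29; pred: 6+3-1=8
Step 2: prey: 29+8-4=33; pred: 8+4-1=11
Step 3: prey: 33+9-7=35; pred: 11+7-2=16
Step 4: prey: 35+10-11=34; pred: 16+11-3=24
Step 5: prey: 34+10-16=28; pred: 24+16-4=36
Step 6: prey: 28+8-20=16; pred: 36+20-7=49
Step 7: prey: 16+4-15=5; pred: 49+15-9=55
Step 8: prey: 5+1-5=1; pred: 55+5-11=49
Max prey = 35 at step 3

Answer: 35 3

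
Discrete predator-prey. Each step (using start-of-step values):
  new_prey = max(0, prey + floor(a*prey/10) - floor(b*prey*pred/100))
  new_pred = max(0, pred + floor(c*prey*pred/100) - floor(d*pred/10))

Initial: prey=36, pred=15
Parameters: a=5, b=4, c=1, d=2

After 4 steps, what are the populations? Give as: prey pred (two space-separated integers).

Answer: 14 21

Derivation:
Step 1: prey: 36+18-21=33; pred: 15+5-3=17
Step 2: prey: 33+16-22=27; pred: 17+5-3=19
Step 3: prey: 27+13-20=20; pred: 19+5-3=21
Step 4: prey: 20+10-16=14; pred: 21+4-4=21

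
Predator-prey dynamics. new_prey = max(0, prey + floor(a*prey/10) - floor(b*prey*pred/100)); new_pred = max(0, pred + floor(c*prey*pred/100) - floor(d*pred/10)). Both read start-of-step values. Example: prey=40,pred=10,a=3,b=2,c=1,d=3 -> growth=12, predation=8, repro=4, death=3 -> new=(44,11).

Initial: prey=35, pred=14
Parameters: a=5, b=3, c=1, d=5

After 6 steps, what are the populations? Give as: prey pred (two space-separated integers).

Step 1: prey: 35+17-14=38; pred: 14+4-7=11
Step 2: prey: 38+19-12=45; pred: 11+4-5=10
Step 3: prey: 45+22-13=54; pred: 10+4-5=9
Step 4: prey: 54+27-14=67; pred: 9+4-4=9
Step 5: prey: 67+33-18=82; pred: 9+6-4=11
Step 6: prey: 82+41-27=96; pred: 11+9-5=15

Answer: 96 15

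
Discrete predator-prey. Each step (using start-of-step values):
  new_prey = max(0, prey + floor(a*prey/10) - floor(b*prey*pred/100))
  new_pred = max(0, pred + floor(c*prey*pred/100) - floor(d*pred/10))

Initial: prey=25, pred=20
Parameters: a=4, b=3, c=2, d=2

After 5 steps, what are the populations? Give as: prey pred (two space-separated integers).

Step 1: prey: 25+10-15=20; pred: 20+10-4=26
Step 2: prey: 20+8-15=13; pred: 26+10-5=31
Step 3: prey: 13+5-12=6; pred: 31+8-6=33
Step 4: prey: 6+2-5=3; pred: 33+3-6=30
Step 5: prey: 3+1-2=2; pred: 30+1-6=25

Answer: 2 25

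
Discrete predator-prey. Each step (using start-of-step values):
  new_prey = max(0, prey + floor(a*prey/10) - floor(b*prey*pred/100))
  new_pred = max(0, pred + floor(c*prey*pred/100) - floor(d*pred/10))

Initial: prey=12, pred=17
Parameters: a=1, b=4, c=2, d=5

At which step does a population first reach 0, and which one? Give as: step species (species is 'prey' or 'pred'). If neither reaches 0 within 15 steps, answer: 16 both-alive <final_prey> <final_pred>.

Answer: 16 both-alive 3 1

Derivation:
Step 1: prey: 12+1-8=5; pred: 17+4-8=13
Step 2: prey: 5+0-2=3; pred: 13+1-6=8
Step 3: prey: 3+0-0=3; pred: 8+0-4=4
Step 4: prey: 3+0-0=3; pred: 4+0-2=2
Step 5: prey: 3+0-0=3; pred: 2+0-1=1
Step 6: prey: 3+0-0=3; pred: 1+0-0=1
Steps 7-15: state stable at prey=3, pred=1 (no change)
No extinction within 15 steps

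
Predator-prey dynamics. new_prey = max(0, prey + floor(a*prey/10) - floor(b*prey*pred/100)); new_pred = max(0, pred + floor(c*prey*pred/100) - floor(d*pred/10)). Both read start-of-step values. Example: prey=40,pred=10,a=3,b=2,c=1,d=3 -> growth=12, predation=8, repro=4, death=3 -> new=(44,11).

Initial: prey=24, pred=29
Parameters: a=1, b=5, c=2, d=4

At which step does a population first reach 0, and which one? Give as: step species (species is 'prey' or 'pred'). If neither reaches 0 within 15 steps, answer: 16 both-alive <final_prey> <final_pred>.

Answer: 1 prey

Derivation:
Step 1: prey: 24+2-34=0; pred: 29+13-11=31
First extinction: prey at step 1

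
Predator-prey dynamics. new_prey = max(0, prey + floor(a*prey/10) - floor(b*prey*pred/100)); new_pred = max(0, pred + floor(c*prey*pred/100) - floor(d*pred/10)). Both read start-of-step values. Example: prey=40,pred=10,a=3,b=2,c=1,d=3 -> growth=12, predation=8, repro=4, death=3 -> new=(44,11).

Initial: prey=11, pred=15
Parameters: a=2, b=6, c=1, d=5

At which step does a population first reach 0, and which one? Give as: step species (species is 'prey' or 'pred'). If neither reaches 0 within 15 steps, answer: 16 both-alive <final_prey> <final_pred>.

Step 1: prey: 11+2-9=4; pred: 15+1-7=9
Step 2: prey: 4+0-2=2; pred: 9+0-4=5
Step 3: prey: 2+0-0=2; pred: 5+0-2=3
Step 4: prey: 2+0-0=2; pred: 3+0-1=2
Step 5: prey: 2+0-0=2; pred: 2+0-1=1
Step 6: prey: 2+0-0=2; pred: 1+0-0=1
Steps 7-15: state stable at prey=2, pred=1 (no change)
No extinction within 15 steps

Answer: 16 both-alive 2 1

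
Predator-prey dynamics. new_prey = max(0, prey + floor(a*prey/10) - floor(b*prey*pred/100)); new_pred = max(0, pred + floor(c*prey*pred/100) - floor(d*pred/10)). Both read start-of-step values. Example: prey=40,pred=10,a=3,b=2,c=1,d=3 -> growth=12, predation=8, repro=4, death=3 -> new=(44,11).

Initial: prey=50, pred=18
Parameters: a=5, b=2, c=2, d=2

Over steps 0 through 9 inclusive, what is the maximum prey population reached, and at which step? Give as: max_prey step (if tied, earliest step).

Step 1: prey: 50+25-18=57; pred: 18+18-3=33
Step 2: prey: 57+28-37=48; pred: 33+37-6=64
Step 3: prey: 48+24-61=11; pred: 64+61-12=113
Step 4: prey: 11+5-24=0; pred: 113+24-22=115
Step 5: prey: 0+0-0=0; pred: 115+0-23=92
Step 6: prey: 0+0-0=0; pred: 92+0-18=74
Step 7: prey: 0+0-0=0; pred: 74+0-14=60
Step 8: prey: 0+0-0=0; pred: 60+0-12=48
Step 9: prey: 0+0-0=0; pred: 48+0-9=39
Max prey = 57 at step 1

Answer: 57 1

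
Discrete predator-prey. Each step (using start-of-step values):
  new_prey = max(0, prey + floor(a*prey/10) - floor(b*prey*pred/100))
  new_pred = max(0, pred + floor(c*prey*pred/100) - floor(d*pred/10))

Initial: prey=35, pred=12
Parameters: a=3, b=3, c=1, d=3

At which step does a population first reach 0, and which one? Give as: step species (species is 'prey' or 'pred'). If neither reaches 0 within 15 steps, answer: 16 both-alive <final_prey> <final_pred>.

Answer: 16 both-alive 35 6

Derivation:
Step 1: prey: 35+10-12=33; pred: 12+4-3=13
Step 2: prey: 33+9-12=30; pred: 13+4-3=14
Step 3: prey: 30+9-12=27; pred: 14+4-4=14
Step 4: prey: 27+8-11=24; pred: 14+3-4=13
Step 5: prey: 24+7-9=22; pred: 13+3-3=13
Step 6: prey: 22+6-8=20; pred: 13+2-3=12
Step 7: prey: 20+6-7=19; pred: 12+2-3=11
Step 8: prey: 19+5-6=18; pred: 11+2-3=10
Step 9: prey: 18+5-5=18; pred: 10+1-3=8
Step 10: prey: 18+5-4=19; pred: 8+1-2=7
Step 11: prey: 19+5-3=21; pred: 7+1-2=6
Step 12: prey: 21+6-3=24; pred: 6+1-1=6
Step 13: prey: 24+7-4=27; pred: 6+1-1=6
Step 14: prey: 27+8-4=31; pred: 6+1-1=6
Step 15: prey: 31+9-5=35; pred: 6+1-1=6
No extinction within 15 steps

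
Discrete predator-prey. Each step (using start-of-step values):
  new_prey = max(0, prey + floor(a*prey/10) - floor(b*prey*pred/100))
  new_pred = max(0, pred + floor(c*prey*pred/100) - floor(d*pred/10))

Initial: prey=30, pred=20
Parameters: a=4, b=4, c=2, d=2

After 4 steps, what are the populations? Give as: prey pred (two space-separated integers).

Step 1: prey: 30+12-24=18; pred: 20+12-4=28
Step 2: prey: 18+7-20=5; pred: 28+10-5=33
Step 3: prey: 5+2-6=1; pred: 33+3-6=30
Step 4: prey: 1+0-1=0; pred: 30+0-6=24

Answer: 0 24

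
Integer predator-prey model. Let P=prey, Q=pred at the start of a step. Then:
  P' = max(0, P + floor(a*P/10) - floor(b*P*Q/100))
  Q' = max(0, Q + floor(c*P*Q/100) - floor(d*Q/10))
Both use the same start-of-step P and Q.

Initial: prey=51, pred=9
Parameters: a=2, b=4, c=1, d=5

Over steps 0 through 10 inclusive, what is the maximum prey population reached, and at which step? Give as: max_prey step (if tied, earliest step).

Step 1: prey: 51+10-18=43; pred: 9+4-4=9
Step 2: prey: 43+8-15=36; pred: 9+3-4=8
Step 3: prey: 36+7-11=32; pred: 8+2-4=6
Step 4: prey: 32+6-7=31; pred: 6+1-3=4
Step 5: prey: 31+6-4=33; pred: 4+1-2=3
Step 6: prey: 33+6-3=36; pred: 3+0-1=2
Step 7: prey: 36+7-2=41; pred: 2+0-1=1
Step 8: prey: 41+8-1=48; pred: 1+0-0=1
Step 9: prey: 48+9-1=56; pred: 1+0-0=1
Step 10: prey: 56+11-2=65; pred: 1+0-0=1
Max prey = 65 at step 10

Answer: 65 10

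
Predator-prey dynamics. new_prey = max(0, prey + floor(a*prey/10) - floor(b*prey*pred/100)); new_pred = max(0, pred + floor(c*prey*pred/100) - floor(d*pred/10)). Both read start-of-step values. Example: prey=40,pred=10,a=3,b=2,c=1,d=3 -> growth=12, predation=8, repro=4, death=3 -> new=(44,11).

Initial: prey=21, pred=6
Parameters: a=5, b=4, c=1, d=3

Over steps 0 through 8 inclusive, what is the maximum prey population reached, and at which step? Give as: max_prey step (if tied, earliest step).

Step 1: prey: 21+10-5=26; pred: 6+1-1=6
Step 2: prey: 26+13-6=33; pred: 6+1-1=6
Step 3: prey: 33+16-7=42; pred: 6+1-1=6
Step 4: prey: 42+21-10=53; pred: 6+2-1=7
Step 5: prey: 53+26-14=65; pred: 7+3-2=8
Step 6: prey: 65+32-20=77; pred: 8+5-2=11
Step 7: prey: 77+38-33=82; pred: 11+8-3=16
Step 8: prey: 82+41-52=71; pred: 16+13-4=25
Max prey = 82 at step 7

Answer: 82 7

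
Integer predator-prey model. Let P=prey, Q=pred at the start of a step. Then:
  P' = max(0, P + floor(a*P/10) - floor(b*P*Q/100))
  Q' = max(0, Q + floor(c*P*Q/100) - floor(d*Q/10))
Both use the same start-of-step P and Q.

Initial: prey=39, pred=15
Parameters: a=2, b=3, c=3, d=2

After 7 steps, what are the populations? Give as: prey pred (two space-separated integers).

Step 1: prey: 39+7-17=29; pred: 15+17-3=29
Step 2: prey: 29+5-25=9; pred: 29+25-5=49
Step 3: prey: 9+1-13=0; pred: 49+13-9=53
Step 4: prey: 0+0-0=0; pred: 53+0-10=43
Step 5: prey: 0+0-0=0; pred: 43+0-8=35
Step 6: prey: 0+0-0=0; pred: 35+0-7=28
Step 7: prey: 0+0-0=0; pred: 28+0-5=23

Answer: 0 23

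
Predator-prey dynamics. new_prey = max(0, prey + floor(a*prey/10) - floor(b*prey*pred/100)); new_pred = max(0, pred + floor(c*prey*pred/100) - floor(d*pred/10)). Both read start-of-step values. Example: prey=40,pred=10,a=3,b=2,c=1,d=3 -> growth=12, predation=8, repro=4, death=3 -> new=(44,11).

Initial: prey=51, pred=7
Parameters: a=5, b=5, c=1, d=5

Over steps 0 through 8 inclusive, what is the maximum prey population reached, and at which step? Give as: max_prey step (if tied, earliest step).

Step 1: prey: 51+25-17=59; pred: 7+3-3=7
Step 2: prey: 59+29-20=68; pred: 7+4-3=8
Step 3: prey: 68+34-27=75; pred: 8+5-4=9
Step 4: prey: 75+37-33=79; pred: 9+6-4=11
Step 5: prey: 79+39-43=75; pred: 11+8-5=14
Step 6: prey: 75+37-52=60; pred: 14+10-7=17
Step 7: prey: 60+30-51=39; pred: 17+10-8=19
Step 8: prey: 39+19-37=21; pred: 19+7-9=17
Max prey = 79 at step 4

Answer: 79 4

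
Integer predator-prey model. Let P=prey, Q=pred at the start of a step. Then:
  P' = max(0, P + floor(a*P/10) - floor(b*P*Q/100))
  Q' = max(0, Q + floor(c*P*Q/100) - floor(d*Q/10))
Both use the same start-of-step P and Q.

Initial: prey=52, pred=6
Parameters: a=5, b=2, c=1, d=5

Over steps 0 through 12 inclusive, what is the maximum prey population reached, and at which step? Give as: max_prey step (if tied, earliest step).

Step 1: prey: 52+26-6=72; pred: 6+3-3=6
Step 2: prey: 72+36-8=100; pred: 6+4-3=7
Step 3: prey: 100+50-14=136; pred: 7+7-3=11
Step 4: prey: 136+68-29=175; pred: 11+14-5=20
Step 5: prey: 175+87-70=192; pred: 20+35-10=45
Step 6: prey: 192+96-172=116; pred: 45+86-22=109
Step 7: prey: 116+58-252=0; pred: 109+126-54=181
Step 8: prey: 0+0-0=0; pred: 181+0-90=91
Step 9: prey: 0+0-0=0; pred: 91+0-45=46
Step 10: prey: 0+0-0=0; pred: 46+0-23=23
Step 11: prey: 0+0-0=0; pred: 23+0-11=12
Step 12: prey: 0+0-0=0; pred: 12+0-6=6
Max prey = 192 at step 5

Answer: 192 5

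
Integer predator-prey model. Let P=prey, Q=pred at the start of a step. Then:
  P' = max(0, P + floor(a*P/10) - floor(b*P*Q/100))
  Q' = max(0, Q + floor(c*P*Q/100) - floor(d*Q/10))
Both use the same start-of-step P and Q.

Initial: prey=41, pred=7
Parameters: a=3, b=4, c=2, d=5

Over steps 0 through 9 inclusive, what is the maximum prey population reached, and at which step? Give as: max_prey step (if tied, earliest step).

Answer: 42 1

Derivation:
Step 1: prey: 41+12-11=42; pred: 7+5-3=9
Step 2: prey: 42+12-15=39; pred: 9+7-4=12
Step 3: prey: 39+11-18=32; pred: 12+9-6=15
Step 4: prey: 32+9-19=22; pred: 15+9-7=17
Step 5: prey: 22+6-14=14; pred: 17+7-8=16
Step 6: prey: 14+4-8=10; pred: 16+4-8=12
Step 7: prey: 10+3-4=9; pred: 12+2-6=8
Step 8: prey: 9+2-2=9; pred: 8+1-4=5
Step 9: prey: 9+2-1=10; pred: 5+0-2=3
Max prey = 42 at step 1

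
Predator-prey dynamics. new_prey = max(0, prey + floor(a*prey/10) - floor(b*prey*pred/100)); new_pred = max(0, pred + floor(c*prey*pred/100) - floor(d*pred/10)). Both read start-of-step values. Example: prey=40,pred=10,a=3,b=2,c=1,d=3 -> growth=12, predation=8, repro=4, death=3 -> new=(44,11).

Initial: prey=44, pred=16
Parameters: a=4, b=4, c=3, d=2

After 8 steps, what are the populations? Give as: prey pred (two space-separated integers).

Step 1: prey: 44+17-28=33; pred: 16+21-3=34
Step 2: prey: 33+13-44=2; pred: 34+33-6=61
Step 3: prey: 2+0-4=0; pred: 61+3-12=52
Step 4: prey: 0+0-0=0; pred: 52+0-10=42
Step 5: prey: 0+0-0=0; pred: 42+0-8=34
Step 6: prey: 0+0-0=0; pred: 34+0-6=28
Step 7: prey: 0+0-0=0; pred: 28+0-5=23
Step 8: prey: 0+0-0=0; pred: 23+0-4=19

Answer: 0 19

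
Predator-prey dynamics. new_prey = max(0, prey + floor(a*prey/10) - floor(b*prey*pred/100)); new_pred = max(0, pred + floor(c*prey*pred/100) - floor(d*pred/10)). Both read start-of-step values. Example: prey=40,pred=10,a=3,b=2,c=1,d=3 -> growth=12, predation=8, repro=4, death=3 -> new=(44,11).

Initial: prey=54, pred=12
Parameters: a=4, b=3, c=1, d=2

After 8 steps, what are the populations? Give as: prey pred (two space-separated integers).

Step 1: prey: 54+21-19=56; pred: 12+6-2=16
Step 2: prey: 56+22-26=52; pred: 16+8-3=21
Step 3: prey: 52+20-32=40; pred: 21+10-4=27
Step 4: prey: 40+16-32=24; pred: 27+10-5=32
Step 5: prey: 24+9-23=10; pred: 32+7-6=33
Step 6: prey: 10+4-9=5; pred: 33+3-6=30
Step 7: prey: 5+2-4=3; pred: 30+1-6=25
Step 8: prey: 3+1-2=2; pred: 25+0-5=20

Answer: 2 20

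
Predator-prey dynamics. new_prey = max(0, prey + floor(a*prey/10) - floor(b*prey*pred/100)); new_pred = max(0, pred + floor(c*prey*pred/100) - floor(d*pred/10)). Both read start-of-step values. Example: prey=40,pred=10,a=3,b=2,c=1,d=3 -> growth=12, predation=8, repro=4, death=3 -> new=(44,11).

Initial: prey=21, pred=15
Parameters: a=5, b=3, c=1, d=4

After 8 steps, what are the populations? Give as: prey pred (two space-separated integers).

Answer: 104 14

Derivation:
Step 1: prey: 21+10-9=22; pred: 15+3-6=12
Step 2: prey: 22+11-7=26; pred: 12+2-4=10
Step 3: prey: 26+13-7=32; pred: 10+2-4=8
Step 4: prey: 32+16-7=41; pred: 8+2-3=7
Step 5: prey: 41+20-8=53; pred: 7+2-2=7
Step 6: prey: 53+26-11=68; pred: 7+3-2=8
Step 7: prey: 68+34-16=86; pred: 8+5-3=10
Step 8: prey: 86+43-25=104; pred: 10+8-4=14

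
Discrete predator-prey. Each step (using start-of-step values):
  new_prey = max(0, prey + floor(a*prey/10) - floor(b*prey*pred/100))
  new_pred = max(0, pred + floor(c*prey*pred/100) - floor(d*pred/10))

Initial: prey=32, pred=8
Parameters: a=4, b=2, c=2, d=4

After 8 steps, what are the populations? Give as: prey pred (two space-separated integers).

Answer: 0 39

Derivation:
Step 1: prey: 32+12-5=39; pred: 8+5-3=10
Step 2: prey: 39+15-7=47; pred: 10+7-4=13
Step 3: prey: 47+18-12=53; pred: 13+12-5=20
Step 4: prey: 53+21-21=53; pred: 20+21-8=33
Step 5: prey: 53+21-34=40; pred: 33+34-13=54
Step 6: prey: 40+16-43=13; pred: 54+43-21=76
Step 7: prey: 13+5-19=0; pred: 76+19-30=65
Step 8: prey: 0+0-0=0; pred: 65+0-26=39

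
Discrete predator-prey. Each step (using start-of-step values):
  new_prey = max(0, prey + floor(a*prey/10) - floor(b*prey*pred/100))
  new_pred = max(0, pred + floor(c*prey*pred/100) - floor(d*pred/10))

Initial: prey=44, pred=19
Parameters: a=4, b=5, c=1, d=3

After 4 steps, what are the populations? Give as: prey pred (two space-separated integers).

Answer: 1 11

Derivation:
Step 1: prey: 44+17-41=20; pred: 19+8-5=22
Step 2: prey: 20+8-22=6; pred: 22+4-6=20
Step 3: prey: 6+2-6=2; pred: 20+1-6=15
Step 4: prey: 2+0-1=1; pred: 15+0-4=11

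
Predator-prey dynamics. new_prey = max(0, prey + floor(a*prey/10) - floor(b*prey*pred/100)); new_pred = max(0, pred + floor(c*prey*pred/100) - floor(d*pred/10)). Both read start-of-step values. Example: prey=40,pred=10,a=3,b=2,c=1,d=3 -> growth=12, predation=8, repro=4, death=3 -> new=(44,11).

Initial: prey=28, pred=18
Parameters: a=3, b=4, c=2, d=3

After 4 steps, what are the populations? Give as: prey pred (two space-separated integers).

Answer: 1 14

Derivation:
Step 1: prey: 28+8-20=16; pred: 18+10-5=23
Step 2: prey: 16+4-14=6; pred: 23+7-6=24
Step 3: prey: 6+1-5=2; pred: 24+2-7=19
Step 4: prey: 2+0-1=1; pred: 19+0-5=14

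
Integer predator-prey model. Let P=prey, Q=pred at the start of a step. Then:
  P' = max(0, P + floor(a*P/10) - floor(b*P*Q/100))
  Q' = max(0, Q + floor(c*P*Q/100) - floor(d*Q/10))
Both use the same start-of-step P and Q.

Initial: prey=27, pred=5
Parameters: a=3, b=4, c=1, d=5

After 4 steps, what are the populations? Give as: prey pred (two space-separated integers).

Step 1: prey: 27+8-5=30; pred: 5+1-2=4
Step 2: prey: 30+9-4=35; pred: 4+1-2=3
Step 3: prey: 35+10-4=41; pred: 3+1-1=3
Step 4: prey: 41+12-4=49; pred: 3+1-1=3

Answer: 49 3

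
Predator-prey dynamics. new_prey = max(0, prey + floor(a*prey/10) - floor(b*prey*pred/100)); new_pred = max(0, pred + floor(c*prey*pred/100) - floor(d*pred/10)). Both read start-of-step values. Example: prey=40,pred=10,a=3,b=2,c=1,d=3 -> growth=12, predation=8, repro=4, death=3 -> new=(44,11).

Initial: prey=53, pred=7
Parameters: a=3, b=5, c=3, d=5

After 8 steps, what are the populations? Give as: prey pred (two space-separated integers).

Step 1: prey: 53+15-18=50; pred: 7+11-3=15
Step 2: prey: 50+15-37=28; pred: 15+22-7=30
Step 3: prey: 28+8-42=0; pred: 30+25-15=40
Step 4: prey: 0+0-0=0; pred: 40+0-20=20
Step 5: prey: 0+0-0=0; pred: 20+0-10=10
Step 6: prey: 0+0-0=0; pred: 10+0-5=5
Step 7: prey: 0+0-0=0; pred: 5+0-2=3
Step 8: prey: 0+0-0=0; pred: 3+0-1=2

Answer: 0 2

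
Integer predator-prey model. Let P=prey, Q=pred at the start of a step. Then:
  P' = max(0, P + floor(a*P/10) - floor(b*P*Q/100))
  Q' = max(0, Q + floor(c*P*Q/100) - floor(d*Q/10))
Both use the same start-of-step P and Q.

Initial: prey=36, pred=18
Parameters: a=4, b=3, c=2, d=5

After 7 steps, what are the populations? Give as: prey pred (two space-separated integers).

Answer: 10 6

Derivation:
Step 1: prey: 36+14-19=31; pred: 18+12-9=21
Step 2: prey: 31+12-19=24; pred: 21+13-10=24
Step 3: prey: 24+9-17=16; pred: 24+11-12=23
Step 4: prey: 16+6-11=11; pred: 23+7-11=19
Step 5: prey: 11+4-6=9; pred: 19+4-9=14
Step 6: prey: 9+3-3=9; pred: 14+2-7=9
Step 7: prey: 9+3-2=10; pred: 9+1-4=6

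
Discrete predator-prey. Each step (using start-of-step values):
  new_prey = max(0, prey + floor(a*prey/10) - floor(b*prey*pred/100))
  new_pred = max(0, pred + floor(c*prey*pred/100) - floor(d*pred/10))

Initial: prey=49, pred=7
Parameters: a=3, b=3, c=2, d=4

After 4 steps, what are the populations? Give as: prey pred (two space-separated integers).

Answer: 17 40

Derivation:
Step 1: prey: 49+14-10=53; pred: 7+6-2=11
Step 2: prey: 53+15-17=51; pred: 11+11-4=18
Step 3: prey: 51+15-27=39; pred: 18+18-7=29
Step 4: prey: 39+11-33=17; pred: 29+22-11=40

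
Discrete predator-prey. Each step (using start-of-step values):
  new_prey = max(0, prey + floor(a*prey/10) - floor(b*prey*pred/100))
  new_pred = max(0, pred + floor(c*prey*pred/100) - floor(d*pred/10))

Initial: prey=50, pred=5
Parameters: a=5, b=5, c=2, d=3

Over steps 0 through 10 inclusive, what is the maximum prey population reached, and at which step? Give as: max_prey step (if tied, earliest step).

Answer: 66 2

Derivation:
Step 1: prey: 50+25-12=63; pred: 5+5-1=9
Step 2: prey: 63+31-28=66; pred: 9+11-2=18
Step 3: prey: 66+33-59=40; pred: 18+23-5=36
Step 4: prey: 40+20-72=0; pred: 36+28-10=54
Step 5: prey: 0+0-0=0; pred: 54+0-16=38
Step 6: prey: 0+0-0=0; pred: 38+0-11=27
Step 7: prey: 0+0-0=0; pred: 27+0-8=19
Step 8: prey: 0+0-0=0; pred: 19+0-5=14
Step 9: prey: 0+0-0=0; pred: 14+0-4=10
Step 10: prey: 0+0-0=0; pred: 10+0-3=7
Max prey = 66 at step 2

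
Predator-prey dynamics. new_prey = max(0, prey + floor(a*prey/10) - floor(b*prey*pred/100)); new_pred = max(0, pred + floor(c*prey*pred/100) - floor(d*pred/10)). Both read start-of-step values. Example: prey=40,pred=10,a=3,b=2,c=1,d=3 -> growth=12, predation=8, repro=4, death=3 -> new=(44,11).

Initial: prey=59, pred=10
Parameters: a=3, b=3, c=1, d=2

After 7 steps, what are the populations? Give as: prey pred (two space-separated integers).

Step 1: prey: 59+17-17=59; pred: 10+5-2=13
Step 2: prey: 59+17-23=53; pred: 13+7-2=18
Step 3: prey: 53+15-28=40; pred: 18+9-3=24
Step 4: prey: 40+12-28=24; pred: 24+9-4=29
Step 5: prey: 24+7-20=11; pred: 29+6-5=30
Step 6: prey: 11+3-9=5; pred: 30+3-6=27
Step 7: prey: 5+1-4=2; pred: 27+1-5=23

Answer: 2 23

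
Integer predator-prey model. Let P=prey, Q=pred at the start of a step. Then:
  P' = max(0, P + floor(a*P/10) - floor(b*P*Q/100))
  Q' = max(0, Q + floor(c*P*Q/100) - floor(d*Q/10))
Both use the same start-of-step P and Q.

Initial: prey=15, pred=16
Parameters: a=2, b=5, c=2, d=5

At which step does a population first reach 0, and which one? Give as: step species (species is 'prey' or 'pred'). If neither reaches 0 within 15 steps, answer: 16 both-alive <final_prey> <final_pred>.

Step 1: prey: 15+3-12=6; pred: 16+4-8=12
Step 2: prey: 6+1-3=4; pred: 12+1-6=7
Step 3: prey: 4+0-1=3; pred: 7+0-3=4
Step 4: prey: 3+0-0=3; pred: 4+0-2=2
Step 5: prey: 3+0-0=3; pred: 2+0-1=1
Step 6: prey: 3+0-0=3; pred: 1+0-0=1
Steps 7-15: state stable at prey=3, pred=1 (no change)
No extinction within 15 steps

Answer: 16 both-alive 3 1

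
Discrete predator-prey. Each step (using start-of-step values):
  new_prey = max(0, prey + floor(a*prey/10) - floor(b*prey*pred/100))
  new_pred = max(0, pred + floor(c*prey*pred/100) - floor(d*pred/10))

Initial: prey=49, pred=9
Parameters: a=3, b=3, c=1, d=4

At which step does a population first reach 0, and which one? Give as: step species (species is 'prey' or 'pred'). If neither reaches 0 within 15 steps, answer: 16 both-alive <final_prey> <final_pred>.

Answer: 16 both-alive 39 7

Derivation:
Step 1: prey: 49+14-13=50; pred: 9+4-3=10
Step 2: prey: 50+15-15=50; pred: 10+5-4=11
Step 3: prey: 50+15-16=49; pred: 11+5-4=12
Step 4: prey: 49+14-17=46; pred: 12+5-4=13
Step 5: prey: 46+13-17=42; pred: 13+5-5=13
Step 6: prey: 42+12-16=38; pred: 13+5-5=13
Step 7: prey: 38+11-14=35; pred: 13+4-5=12
Step 8: prey: 35+10-12=33; pred: 12+4-4=12
Step 9: prey: 33+9-11=31; pred: 12+3-4=11
Step 10: prey: 31+9-10=30; pred: 11+3-4=10
Step 11: prey: 30+9-9=30; pred: 10+3-4=9
Step 12: prey: 30+9-8=31; pred: 9+2-3=8
Step 13: prey: 31+9-7=33; pred: 8+2-3=7
Step 14: prey: 33+9-6=36; pred: 7+2-2=7
Step 15: prey: 36+10-7=39; pred: 7+2-2=7
No extinction within 15 steps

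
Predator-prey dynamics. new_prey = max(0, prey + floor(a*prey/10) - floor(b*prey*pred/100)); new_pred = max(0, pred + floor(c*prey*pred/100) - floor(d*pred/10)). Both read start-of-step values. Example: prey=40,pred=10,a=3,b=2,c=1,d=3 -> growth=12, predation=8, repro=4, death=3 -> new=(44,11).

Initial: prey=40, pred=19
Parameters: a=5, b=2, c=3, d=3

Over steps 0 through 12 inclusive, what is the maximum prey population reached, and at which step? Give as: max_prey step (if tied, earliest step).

Step 1: prey: 40+20-15=45; pred: 19+22-5=36
Step 2: prey: 45+22-32=35; pred: 36+48-10=74
Step 3: prey: 35+17-51=1; pred: 74+77-22=129
Step 4: prey: 1+0-2=0; pred: 129+3-38=94
Step 5: prey: 0+0-0=0; pred: 94+0-28=66
Step 6: prey: 0+0-0=0; pred: 66+0-19=47
Step 7: prey: 0+0-0=0; pred: 47+0-14=33
Step 8: prey: 0+0-0=0; pred: 33+0-9=24
Step 9: prey: 0+0-0=0; pred: 24+0-7=17
Step 10: prey: 0+0-0=0; pred: 17+0-5=12
Step 11: prey: 0+0-0=0; pred: 12+0-3=9
Step 12: prey: 0+0-0=0; pred: 9+0-2=7
Max prey = 45 at step 1

Answer: 45 1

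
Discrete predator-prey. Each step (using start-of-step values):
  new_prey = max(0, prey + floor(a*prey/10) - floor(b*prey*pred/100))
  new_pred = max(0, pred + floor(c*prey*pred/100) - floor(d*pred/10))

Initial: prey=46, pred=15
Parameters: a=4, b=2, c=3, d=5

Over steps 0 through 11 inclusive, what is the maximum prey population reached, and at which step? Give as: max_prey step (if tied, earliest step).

Answer: 51 1

Derivation:
Step 1: prey: 46+18-13=51; pred: 15+20-7=28
Step 2: prey: 51+20-28=43; pred: 28+42-14=56
Step 3: prey: 43+17-48=12; pred: 56+72-28=100
Step 4: prey: 12+4-24=0; pred: 100+36-50=86
Step 5: prey: 0+0-0=0; pred: 86+0-43=43
Step 6: prey: 0+0-0=0; pred: 43+0-21=22
Step 7: prey: 0+0-0=0; pred: 22+0-11=11
Step 8: prey: 0+0-0=0; pred: 11+0-5=6
Step 9: prey: 0+0-0=0; pred: 6+0-3=3
Step 10: prey: 0+0-0=0; pred: 3+0-1=2
Step 11: prey: 0+0-0=0; pred: 2+0-1=1
Max prey = 51 at step 1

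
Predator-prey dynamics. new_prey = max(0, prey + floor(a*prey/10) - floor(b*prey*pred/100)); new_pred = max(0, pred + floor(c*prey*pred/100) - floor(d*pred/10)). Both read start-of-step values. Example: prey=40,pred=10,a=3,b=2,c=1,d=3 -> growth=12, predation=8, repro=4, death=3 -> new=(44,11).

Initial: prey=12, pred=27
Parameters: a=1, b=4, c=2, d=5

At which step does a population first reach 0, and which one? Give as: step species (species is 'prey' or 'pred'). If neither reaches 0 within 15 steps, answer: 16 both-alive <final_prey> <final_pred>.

Answer: 16 both-alive 1 1

Derivation:
Step 1: prey: 12+1-12=1; pred: 27+6-13=20
Step 2: prey: 1+0-0=1; pred: 20+0-10=10
Step 3: prey: 1+0-0=1; pred: 10+0-5=5
Step 4: prey: 1+0-0=1; pred: 5+0-2=3
Step 5: prey: 1+0-0=1; pred: 3+0-1=2
Step 6: prey: 1+0-0=1; pred: 2+0-1=1
Step 7: prey: 1+0-0=1; pred: 1+0-0=1
Steps 8-15: state stable at prey=1, pred=1 (no change)
No extinction within 15 steps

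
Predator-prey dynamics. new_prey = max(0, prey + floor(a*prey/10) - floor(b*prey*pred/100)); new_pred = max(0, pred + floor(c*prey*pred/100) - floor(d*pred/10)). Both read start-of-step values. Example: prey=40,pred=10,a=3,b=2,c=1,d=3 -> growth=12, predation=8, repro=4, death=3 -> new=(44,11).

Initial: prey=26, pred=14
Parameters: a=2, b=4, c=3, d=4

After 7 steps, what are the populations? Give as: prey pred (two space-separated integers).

Step 1: prey: 26+5-14=17; pred: 14+10-5=19
Step 2: prey: 17+3-12=8; pred: 19+9-7=21
Step 3: prey: 8+1-6=3; pred: 21+5-8=18
Step 4: prey: 3+0-2=1; pred: 18+1-7=12
Step 5: prey: 1+0-0=1; pred: 12+0-4=8
Step 6: prey: 1+0-0=1; pred: 8+0-3=5
Step 7: prey: 1+0-0=1; pred: 5+0-2=3

Answer: 1 3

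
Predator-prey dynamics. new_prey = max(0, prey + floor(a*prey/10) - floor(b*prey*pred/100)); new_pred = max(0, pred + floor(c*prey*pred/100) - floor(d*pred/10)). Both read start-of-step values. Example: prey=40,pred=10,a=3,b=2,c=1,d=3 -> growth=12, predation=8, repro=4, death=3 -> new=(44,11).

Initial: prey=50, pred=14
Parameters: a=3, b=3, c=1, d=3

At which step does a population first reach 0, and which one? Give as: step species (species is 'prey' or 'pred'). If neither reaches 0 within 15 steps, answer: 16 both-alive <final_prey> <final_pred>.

Answer: 16 both-alive 26 3

Derivation:
Step 1: prey: 50+15-21=44; pred: 14+7-4=17
Step 2: prey: 44+13-22=35; pred: 17+7-5=19
Step 3: prey: 35+10-19=26; pred: 19+6-5=20
Step 4: prey: 26+7-15=18; pred: 20+5-6=19
Step 5: prey: 18+5-10=13; pred: 19+3-5=17
Step 6: prey: 13+3-6=10; pred: 17+2-5=14
Step 7: prey: 10+3-4=9; pred: 14+1-4=11
Step 8: prey: 9+2-2=9; pred: 11+0-3=8
Step 9: prey: 9+2-2=9; pred: 8+0-2=6
Step 10: prey: 9+2-1=10; pred: 6+0-1=5
Step 11: prey: 10+3-1=12; pred: 5+0-1=4
Step 12: prey: 12+3-1=14; pred: 4+0-1=3
Step 13: prey: 14+4-1=17; pred: 3+0-0=3
Step 14: prey: 17+5-1=21; pred: 3+0-0=3
Step 15: prey: 21+6-1=26; pred: 3+0-0=3
No extinction within 15 steps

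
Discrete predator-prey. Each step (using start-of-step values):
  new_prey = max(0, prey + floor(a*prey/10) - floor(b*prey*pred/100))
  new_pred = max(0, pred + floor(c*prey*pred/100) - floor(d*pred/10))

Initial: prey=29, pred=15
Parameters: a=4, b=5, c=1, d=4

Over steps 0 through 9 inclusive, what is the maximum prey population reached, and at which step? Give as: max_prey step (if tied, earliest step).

Step 1: prey: 29+11-21=19; pred: 15+4-6=13
Step 2: prey: 19+7-12=14; pred: 13+2-5=10
Step 3: prey: 14+5-7=12; pred: 10+1-4=7
Step 4: prey: 12+4-4=12; pred: 7+0-2=5
Step 5: prey: 12+4-3=13; pred: 5+0-2=3
Step 6: prey: 13+5-1=17; pred: 3+0-1=2
Step 7: prey: 17+6-1=22; pred: 2+0-0=2
Step 8: prey: 22+8-2=28; pred: 2+0-0=2
Step 9: prey: 28+11-2=37; pred: 2+0-0=2
Max prey = 37 at step 9

Answer: 37 9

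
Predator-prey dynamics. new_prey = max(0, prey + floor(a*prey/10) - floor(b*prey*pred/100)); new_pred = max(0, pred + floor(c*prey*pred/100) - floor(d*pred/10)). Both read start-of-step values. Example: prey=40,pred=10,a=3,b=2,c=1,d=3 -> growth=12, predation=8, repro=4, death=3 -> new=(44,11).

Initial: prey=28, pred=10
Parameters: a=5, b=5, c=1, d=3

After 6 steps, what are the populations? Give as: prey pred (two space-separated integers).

Answer: 36 10

Derivation:
Step 1: prey: 28+14-14=28; pred: 10+2-3=9
Step 2: prey: 28+14-12=30; pred: 9+2-2=9
Step 3: prey: 30+15-13=32; pred: 9+2-2=9
Step 4: prey: 32+16-14=34; pred: 9+2-2=9
Step 5: prey: 34+17-15=36; pred: 9+3-2=10
Step 6: prey: 36+18-18=36; pred: 10+3-3=10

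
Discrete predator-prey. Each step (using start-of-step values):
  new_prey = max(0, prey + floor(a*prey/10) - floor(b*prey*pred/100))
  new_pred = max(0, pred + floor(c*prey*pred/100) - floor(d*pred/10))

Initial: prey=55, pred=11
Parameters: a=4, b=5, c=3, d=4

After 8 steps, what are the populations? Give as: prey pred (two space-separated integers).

Step 1: prey: 55+22-30=47; pred: 11+18-4=25
Step 2: prey: 47+18-58=7; pred: 25+35-10=50
Step 3: prey: 7+2-17=0; pred: 50+10-20=40
Step 4: prey: 0+0-0=0; pred: 40+0-16=24
Step 5: prey: 0+0-0=0; pred: 24+0-9=15
Step 6: prey: 0+0-0=0; pred: 15+0-6=9
Step 7: prey: 0+0-0=0; pred: 9+0-3=6
Step 8: prey: 0+0-0=0; pred: 6+0-2=4

Answer: 0 4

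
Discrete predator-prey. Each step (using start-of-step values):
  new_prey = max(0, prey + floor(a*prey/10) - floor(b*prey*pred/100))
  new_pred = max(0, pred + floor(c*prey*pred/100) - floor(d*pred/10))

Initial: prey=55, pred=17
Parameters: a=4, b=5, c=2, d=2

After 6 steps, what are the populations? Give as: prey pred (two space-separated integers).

Step 1: prey: 55+22-46=31; pred: 17+18-3=32
Step 2: prey: 31+12-49=0; pred: 32+19-6=45
Step 3: prey: 0+0-0=0; pred: 45+0-9=36
Step 4: prey: 0+0-0=0; pred: 36+0-7=29
Step 5: prey: 0+0-0=0; pred: 29+0-5=24
Step 6: prey: 0+0-0=0; pred: 24+0-4=20

Answer: 0 20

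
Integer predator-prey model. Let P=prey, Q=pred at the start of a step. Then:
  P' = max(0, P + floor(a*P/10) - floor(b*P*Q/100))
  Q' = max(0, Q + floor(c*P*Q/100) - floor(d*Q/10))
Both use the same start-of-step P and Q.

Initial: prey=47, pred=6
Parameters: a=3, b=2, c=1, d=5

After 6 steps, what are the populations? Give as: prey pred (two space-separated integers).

Answer: 122 16

Derivation:
Step 1: prey: 47+14-5=56; pred: 6+2-3=5
Step 2: prey: 56+16-5=67; pred: 5+2-2=5
Step 3: prey: 67+20-6=81; pred: 5+3-2=6
Step 4: prey: 81+24-9=96; pred: 6+4-3=7
Step 5: prey: 96+28-13=111; pred: 7+6-3=10
Step 6: prey: 111+33-22=122; pred: 10+11-5=16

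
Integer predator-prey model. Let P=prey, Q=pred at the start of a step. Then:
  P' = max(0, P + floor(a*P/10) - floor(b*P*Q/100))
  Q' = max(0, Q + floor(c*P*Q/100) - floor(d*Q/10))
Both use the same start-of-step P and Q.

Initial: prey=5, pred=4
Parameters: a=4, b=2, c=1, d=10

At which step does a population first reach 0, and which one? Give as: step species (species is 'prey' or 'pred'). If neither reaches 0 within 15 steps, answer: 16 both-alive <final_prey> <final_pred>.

Step 1: prey: 5+2-0=7; pred: 4+0-4=0
First extinction: pred at step 1

Answer: 1 pred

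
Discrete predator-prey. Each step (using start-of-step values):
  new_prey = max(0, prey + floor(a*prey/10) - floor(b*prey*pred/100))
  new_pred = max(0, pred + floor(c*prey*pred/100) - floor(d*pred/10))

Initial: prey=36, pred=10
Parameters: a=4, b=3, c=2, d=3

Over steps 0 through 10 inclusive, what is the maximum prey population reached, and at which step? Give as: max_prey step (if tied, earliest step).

Step 1: prey: 36+14-10=40; pred: 10+7-3=14
Step 2: prey: 40+16-16=40; pred: 14+11-4=21
Step 3: prey: 40+16-25=31; pred: 21+16-6=31
Step 4: prey: 31+12-28=15; pred: 31+19-9=41
Step 5: prey: 15+6-18=3; pred: 41+12-12=41
Step 6: prey: 3+1-3=1; pred: 41+2-12=31
Step 7: prey: 1+0-0=1; pred: 31+0-9=22
Step 8: prey: 1+0-0=1; pred: 22+0-6=16
Step 9: prey: 1+0-0=1; pred: 16+0-4=12
Step 10: prey: 1+0-0=1; pred: 12+0-3=9
Max prey = 40 at step 1

Answer: 40 1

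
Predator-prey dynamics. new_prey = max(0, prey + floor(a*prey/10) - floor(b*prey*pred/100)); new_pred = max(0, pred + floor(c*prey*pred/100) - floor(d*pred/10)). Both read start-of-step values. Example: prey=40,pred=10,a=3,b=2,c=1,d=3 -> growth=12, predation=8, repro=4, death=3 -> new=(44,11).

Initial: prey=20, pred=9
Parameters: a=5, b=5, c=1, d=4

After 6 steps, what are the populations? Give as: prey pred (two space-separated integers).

Answer: 61 4

Derivation:
Step 1: prey: 20+10-9=21; pred: 9+1-3=7
Step 2: prey: 21+10-7=24; pred: 7+1-2=6
Step 3: prey: 24+12-7=29; pred: 6+1-2=5
Step 4: prey: 29+14-7=36; pred: 5+1-2=4
Step 5: prey: 36+18-7=47; pred: 4+1-1=4
Step 6: prey: 47+23-9=61; pred: 4+1-1=4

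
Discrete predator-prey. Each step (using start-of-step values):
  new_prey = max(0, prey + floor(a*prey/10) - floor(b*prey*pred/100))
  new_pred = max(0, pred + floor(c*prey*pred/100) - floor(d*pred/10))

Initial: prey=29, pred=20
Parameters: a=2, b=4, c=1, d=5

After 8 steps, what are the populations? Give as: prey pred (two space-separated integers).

Step 1: prey: 29+5-23=11; pred: 20+5-10=15
Step 2: prey: 11+2-6=7; pred: 15+1-7=9
Step 3: prey: 7+1-2=6; pred: 9+0-4=5
Step 4: prey: 6+1-1=6; pred: 5+0-2=3
Step 5: prey: 6+1-0=7; pred: 3+0-1=2
Step 6: prey: 7+1-0=8; pred: 2+0-1=1
Step 7: prey: 8+1-0=9; pred: 1+0-0=1
Step 8: prey: 9+1-0=10; pred: 1+0-0=1

Answer: 10 1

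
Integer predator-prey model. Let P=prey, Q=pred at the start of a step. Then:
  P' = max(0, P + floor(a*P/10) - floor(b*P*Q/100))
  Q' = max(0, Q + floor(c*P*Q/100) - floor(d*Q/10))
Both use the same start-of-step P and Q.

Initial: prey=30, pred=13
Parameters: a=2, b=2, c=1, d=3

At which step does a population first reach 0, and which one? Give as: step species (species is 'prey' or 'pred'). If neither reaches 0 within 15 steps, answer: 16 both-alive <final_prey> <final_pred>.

Step 1: prey: 30+6-7=29; pred: 13+3-3=13
Step 2: prey: 29+5-7=27; pred: 13+3-3=13
Step 3: prey: 27+5-7=25; pred: 13+3-3=13
Step 4: prey: 25+5-6=24; pred: 13+3-3=13
Step 5: prey: 24+4-6=22; pred: 13+3-3=13
Step 6: prey: 22+4-5=21; pred: 13+2-3=12
Step 7: prey: 21+4-5=20; pred: 12+2-3=11
Step 8: prey: 20+4-4=20; pred: 11+2-3=10
Step 9: prey: 20+4-4=20; pred: 10+2-3=9
Step 10: prey: 20+4-3=21; pred: 9+1-2=8
Step 11: prey: 21+4-3=22; pred: 8+1-2=7
Step 12: prey: 22+4-3=23; pred: 7+1-2=6
Step 13: prey: 23+4-2=25; pred: 6+1-1=6
Step 14: prey: 25+5-3=27; pred: 6+1-1=6
Step 15: prey: 27+5-3=29; pred: 6+1-1=6
No extinction within 15 steps

Answer: 16 both-alive 29 6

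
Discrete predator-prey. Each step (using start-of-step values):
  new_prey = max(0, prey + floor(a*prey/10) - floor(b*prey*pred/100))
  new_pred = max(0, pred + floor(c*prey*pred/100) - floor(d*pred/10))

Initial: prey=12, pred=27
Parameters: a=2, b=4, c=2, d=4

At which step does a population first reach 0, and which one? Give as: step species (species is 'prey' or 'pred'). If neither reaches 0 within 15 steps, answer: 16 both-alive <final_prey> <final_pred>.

Answer: 16 both-alive 1 2

Derivation:
Step 1: prey: 12+2-12=2; pred: 27+6-10=23
Step 2: prey: 2+0-1=1; pred: 23+0-9=14
Step 3: prey: 1+0-0=1; pred: 14+0-5=9
Step 4: prey: 1+0-0=1; pred: 9+0-3=6
Step 5: prey: 1+0-0=1; pred: 6+0-2=4
Step 6: prey: 1+0-0=1; pred: 4+0-1=3
Step 7: prey: 1+0-0=1; pred: 3+0-1=2
Step 8: prey: 1+0-0=1; pred: 2+0-0=2
Steps 9-15: state stable at prey=1, pred=2 (no change)
No extinction within 15 steps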